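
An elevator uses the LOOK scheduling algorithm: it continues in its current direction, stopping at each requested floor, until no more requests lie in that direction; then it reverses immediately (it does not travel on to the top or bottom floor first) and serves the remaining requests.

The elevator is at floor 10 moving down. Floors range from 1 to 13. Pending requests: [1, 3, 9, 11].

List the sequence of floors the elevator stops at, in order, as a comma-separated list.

Answer: 9, 3, 1, 11

Derivation:
Current: 10, moving DOWN
Serve below first (descending): [9, 3, 1]
Then reverse, serve above (ascending): [11]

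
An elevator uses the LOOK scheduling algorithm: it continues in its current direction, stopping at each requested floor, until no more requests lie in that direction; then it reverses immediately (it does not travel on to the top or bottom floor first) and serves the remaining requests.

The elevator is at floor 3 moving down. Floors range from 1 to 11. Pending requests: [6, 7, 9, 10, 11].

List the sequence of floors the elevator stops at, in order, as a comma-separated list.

Answer: 6, 7, 9, 10, 11

Derivation:
Current: 3, moving DOWN
Serve below first (descending): []
Then reverse, serve above (ascending): [6, 7, 9, 10, 11]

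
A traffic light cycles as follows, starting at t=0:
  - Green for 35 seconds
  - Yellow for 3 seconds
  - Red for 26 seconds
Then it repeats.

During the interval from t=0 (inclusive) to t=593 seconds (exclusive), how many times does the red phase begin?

Answer: 9

Derivation:
Cycle = 35+3+26 = 64s
red phase starts at t = k*64 + 38 for k=0,1,2,...
Need k*64+38 < 593 → k < 8.672
k ∈ {0, ..., 8} → 9 starts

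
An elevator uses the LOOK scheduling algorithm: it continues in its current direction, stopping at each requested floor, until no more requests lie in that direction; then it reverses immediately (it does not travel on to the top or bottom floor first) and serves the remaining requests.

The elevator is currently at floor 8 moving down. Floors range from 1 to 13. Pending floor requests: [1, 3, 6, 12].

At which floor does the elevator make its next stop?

Current floor: 8, direction: down
Requests above: [12]
Requests below: [1, 3, 6]
Moving down and requests lie below → nearest below is max([1, 3, 6]) = 6

Answer: 6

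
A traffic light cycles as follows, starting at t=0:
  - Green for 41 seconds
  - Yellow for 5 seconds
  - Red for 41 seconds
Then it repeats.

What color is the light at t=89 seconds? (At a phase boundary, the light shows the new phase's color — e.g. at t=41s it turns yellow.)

Answer: green

Derivation:
Cycle length = 41 + 5 + 41 = 87s
t = 89, phase_t = 89 mod 87 = 2
2 < 41 (green end) → GREEN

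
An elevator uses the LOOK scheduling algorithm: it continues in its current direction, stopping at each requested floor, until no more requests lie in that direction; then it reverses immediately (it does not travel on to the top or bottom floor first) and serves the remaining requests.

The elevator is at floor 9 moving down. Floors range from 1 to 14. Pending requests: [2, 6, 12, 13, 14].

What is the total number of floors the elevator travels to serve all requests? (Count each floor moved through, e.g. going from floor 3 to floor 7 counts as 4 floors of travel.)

Start at floor 9 moving down, LOOK stop order: [6, 2, 12, 13, 14]
  9 → 6: |6-9| = 3, total = 3
  6 → 2: |2-6| = 4, total = 7
  2 → 12: |12-2| = 10, total = 17
  12 → 13: |13-12| = 1, total = 18
  13 → 14: |14-13| = 1, total = 19

Answer: 19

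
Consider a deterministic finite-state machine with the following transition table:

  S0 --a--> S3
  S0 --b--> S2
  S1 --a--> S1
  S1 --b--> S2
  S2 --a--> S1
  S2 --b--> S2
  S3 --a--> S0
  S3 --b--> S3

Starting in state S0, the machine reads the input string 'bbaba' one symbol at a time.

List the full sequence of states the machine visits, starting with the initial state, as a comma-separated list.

Start: S0
  read 'b': S0 --b--> S2
  read 'b': S2 --b--> S2
  read 'a': S2 --a--> S1
  read 'b': S1 --b--> S2
  read 'a': S2 --a--> S1

Answer: S0, S2, S2, S1, S2, S1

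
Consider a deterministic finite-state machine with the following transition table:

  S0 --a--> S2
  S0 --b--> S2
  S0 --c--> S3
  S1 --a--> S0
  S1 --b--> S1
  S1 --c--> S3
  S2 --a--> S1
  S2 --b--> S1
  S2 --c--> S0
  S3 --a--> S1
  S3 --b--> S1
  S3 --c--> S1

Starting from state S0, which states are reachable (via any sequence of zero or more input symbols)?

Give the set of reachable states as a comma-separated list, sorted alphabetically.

Answer: S0, S1, S2, S3

Derivation:
BFS from S0:
  visit S0: S0--a-->S2 (new), S0--b-->S2 (seen), S0--c-->S3 (new)
  visit S2: S2--a-->S1 (new), S2--b-->S1 (seen), S2--c-->S0 (seen)
  visit S3: S3--a-->S1 (seen), S3--b-->S1 (seen), S3--c-->S1 (seen)
  visit S1: S1--a-->S0 (seen), S1--b-->S1 (seen), S1--c-->S3 (seen)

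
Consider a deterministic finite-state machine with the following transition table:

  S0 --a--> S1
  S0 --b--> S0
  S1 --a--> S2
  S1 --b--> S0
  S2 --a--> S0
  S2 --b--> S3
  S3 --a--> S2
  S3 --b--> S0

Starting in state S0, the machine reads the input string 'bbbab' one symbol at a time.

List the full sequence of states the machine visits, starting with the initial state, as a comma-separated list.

Answer: S0, S0, S0, S0, S1, S0

Derivation:
Start: S0
  read 'b': S0 --b--> S0
  read 'b': S0 --b--> S0
  read 'b': S0 --b--> S0
  read 'a': S0 --a--> S1
  read 'b': S1 --b--> S0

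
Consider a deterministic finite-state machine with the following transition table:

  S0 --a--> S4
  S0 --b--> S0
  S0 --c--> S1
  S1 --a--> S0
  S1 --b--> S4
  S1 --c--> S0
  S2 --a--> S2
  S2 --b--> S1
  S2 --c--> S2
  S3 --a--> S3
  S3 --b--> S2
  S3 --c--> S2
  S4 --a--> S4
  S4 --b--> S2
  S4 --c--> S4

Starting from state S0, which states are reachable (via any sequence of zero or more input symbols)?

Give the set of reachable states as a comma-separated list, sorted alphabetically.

BFS from S0:
  visit S0: S0--a-->S4 (new), S0--b-->S0 (seen), S0--c-->S1 (new)
  visit S4: S4--a-->S4 (seen), S4--b-->S2 (new), S4--c-->S4 (seen)
  visit S1: S1--a-->S0 (seen), S1--b-->S4 (seen), S1--c-->S0 (seen)
  visit S2: S2--a-->S2 (seen), S2--b-->S1 (seen), S2--c-->S2 (seen)

Answer: S0, S1, S2, S4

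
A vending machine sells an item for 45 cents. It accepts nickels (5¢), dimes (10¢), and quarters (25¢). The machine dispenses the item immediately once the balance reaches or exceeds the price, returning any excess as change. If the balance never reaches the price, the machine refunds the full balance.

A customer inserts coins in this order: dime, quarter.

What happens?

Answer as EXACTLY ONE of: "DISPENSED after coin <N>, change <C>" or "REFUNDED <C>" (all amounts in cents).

Price: 45¢
Coin 1 (dime, 10¢): balance = 10¢
Coin 2 (quarter, 25¢): balance = 35¢
All coins inserted, balance 35¢ < price 45¢ → REFUND 35¢

Answer: REFUNDED 35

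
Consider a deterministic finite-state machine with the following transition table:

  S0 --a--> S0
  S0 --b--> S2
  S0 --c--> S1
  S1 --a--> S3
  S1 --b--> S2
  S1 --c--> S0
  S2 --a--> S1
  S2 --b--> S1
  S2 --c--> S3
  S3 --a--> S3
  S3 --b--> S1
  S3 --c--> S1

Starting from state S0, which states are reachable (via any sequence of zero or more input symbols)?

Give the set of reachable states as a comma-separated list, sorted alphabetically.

Answer: S0, S1, S2, S3

Derivation:
BFS from S0:
  visit S0: S0--a-->S0 (seen), S0--b-->S2 (new), S0--c-->S1 (new)
  visit S2: S2--a-->S1 (seen), S2--b-->S1 (seen), S2--c-->S3 (new)
  visit S1: S1--a-->S3 (seen), S1--b-->S2 (seen), S1--c-->S0 (seen)
  visit S3: S3--a-->S3 (seen), S3--b-->S1 (seen), S3--c-->S1 (seen)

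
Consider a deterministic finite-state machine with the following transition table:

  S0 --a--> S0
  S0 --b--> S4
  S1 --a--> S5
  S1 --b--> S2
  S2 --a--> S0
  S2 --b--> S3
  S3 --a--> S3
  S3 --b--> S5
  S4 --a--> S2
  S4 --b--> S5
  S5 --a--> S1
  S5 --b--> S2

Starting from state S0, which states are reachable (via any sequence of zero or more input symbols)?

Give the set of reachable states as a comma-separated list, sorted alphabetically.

BFS from S0:
  visit S0: S0--a-->S0 (seen), S0--b-->S4 (new)
  visit S4: S4--a-->S2 (new), S4--b-->S5 (new)
  visit S2: S2--a-->S0 (seen), S2--b-->S3 (new)
  visit S5: S5--a-->S1 (new), S5--b-->S2 (seen)
  visit S3: S3--a-->S3 (seen), S3--b-->S5 (seen)
  visit S1: S1--a-->S5 (seen), S1--b-->S2 (seen)

Answer: S0, S1, S2, S3, S4, S5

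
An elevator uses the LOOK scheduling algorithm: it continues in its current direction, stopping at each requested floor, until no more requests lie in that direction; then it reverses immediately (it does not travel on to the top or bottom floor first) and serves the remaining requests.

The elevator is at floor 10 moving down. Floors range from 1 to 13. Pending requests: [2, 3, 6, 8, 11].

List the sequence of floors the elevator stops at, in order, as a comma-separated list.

Answer: 8, 6, 3, 2, 11

Derivation:
Current: 10, moving DOWN
Serve below first (descending): [8, 6, 3, 2]
Then reverse, serve above (ascending): [11]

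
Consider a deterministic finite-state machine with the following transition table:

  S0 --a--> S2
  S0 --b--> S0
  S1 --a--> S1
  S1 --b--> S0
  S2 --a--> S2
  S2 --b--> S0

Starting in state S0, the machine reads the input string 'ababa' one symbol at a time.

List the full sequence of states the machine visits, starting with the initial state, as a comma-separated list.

Start: S0
  read 'a': S0 --a--> S2
  read 'b': S2 --b--> S0
  read 'a': S0 --a--> S2
  read 'b': S2 --b--> S0
  read 'a': S0 --a--> S2

Answer: S0, S2, S0, S2, S0, S2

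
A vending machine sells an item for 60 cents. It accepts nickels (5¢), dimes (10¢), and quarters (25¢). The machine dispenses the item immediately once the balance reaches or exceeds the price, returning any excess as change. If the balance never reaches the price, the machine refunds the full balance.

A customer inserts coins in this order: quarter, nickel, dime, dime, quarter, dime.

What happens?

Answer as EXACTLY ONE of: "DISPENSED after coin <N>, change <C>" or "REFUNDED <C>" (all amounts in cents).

Price: 60¢
Coin 1 (quarter, 25¢): balance = 25¢
Coin 2 (nickel, 5¢): balance = 30¢
Coin 3 (dime, 10¢): balance = 40¢
Coin 4 (dime, 10¢): balance = 50¢
Coin 5 (quarter, 25¢): balance = 75¢
  → balance >= price → DISPENSE, change = 75 - 60 = 15¢

Answer: DISPENSED after coin 5, change 15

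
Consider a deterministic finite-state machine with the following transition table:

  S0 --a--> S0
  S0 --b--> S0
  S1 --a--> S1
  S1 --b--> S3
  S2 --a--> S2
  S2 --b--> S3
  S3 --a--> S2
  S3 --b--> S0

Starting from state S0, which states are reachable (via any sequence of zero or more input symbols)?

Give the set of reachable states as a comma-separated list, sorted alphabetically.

Answer: S0

Derivation:
BFS from S0:
  visit S0: S0--a-->S0 (seen), S0--b-->S0 (seen)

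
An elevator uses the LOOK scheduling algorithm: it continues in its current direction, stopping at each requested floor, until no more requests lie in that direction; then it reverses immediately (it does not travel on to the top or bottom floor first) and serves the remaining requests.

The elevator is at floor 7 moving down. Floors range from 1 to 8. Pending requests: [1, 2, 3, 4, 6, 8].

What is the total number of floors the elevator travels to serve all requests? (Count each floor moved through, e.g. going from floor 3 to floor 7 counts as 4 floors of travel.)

Start at floor 7 moving down, LOOK stop order: [6, 4, 3, 2, 1, 8]
  7 → 6: |6-7| = 1, total = 1
  6 → 4: |4-6| = 2, total = 3
  4 → 3: |3-4| = 1, total = 4
  3 → 2: |2-3| = 1, total = 5
  2 → 1: |1-2| = 1, total = 6
  1 → 8: |8-1| = 7, total = 13

Answer: 13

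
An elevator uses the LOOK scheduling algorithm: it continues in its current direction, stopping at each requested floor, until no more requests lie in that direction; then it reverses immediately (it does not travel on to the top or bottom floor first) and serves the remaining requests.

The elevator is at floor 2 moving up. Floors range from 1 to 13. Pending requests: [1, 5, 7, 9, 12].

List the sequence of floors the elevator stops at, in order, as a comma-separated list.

Current: 2, moving UP
Serve above first (ascending): [5, 7, 9, 12]
Then reverse, serve below (descending): [1]

Answer: 5, 7, 9, 12, 1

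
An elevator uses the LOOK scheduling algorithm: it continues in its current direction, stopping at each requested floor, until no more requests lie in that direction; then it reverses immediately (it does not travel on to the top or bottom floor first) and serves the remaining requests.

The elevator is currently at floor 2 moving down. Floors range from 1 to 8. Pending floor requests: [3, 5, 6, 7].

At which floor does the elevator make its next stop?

Answer: 3

Derivation:
Current floor: 2, direction: down
Requests above: [3, 5, 6, 7]
Requests below: []
Moving down but no requests below → reverse; nearest above is min([3, 5, 6, 7]) = 3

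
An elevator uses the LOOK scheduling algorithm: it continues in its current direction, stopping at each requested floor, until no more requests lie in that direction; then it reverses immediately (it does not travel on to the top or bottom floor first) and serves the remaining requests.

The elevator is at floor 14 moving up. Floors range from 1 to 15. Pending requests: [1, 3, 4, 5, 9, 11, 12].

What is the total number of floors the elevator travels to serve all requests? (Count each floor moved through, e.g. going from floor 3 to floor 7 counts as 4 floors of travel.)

Answer: 13

Derivation:
Start at floor 14 moving up, LOOK stop order: [12, 11, 9, 5, 4, 3, 1]
  14 → 12: |12-14| = 2, total = 2
  12 → 11: |11-12| = 1, total = 3
  11 → 9: |9-11| = 2, total = 5
  9 → 5: |5-9| = 4, total = 9
  5 → 4: |4-5| = 1, total = 10
  4 → 3: |3-4| = 1, total = 11
  3 → 1: |1-3| = 2, total = 13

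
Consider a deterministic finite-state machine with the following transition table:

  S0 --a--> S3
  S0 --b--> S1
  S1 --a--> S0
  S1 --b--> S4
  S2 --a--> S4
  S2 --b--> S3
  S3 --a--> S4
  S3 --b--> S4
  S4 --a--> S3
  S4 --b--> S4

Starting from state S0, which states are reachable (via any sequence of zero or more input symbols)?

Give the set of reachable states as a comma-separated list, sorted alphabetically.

BFS from S0:
  visit S0: S0--a-->S3 (new), S0--b-->S1 (new)
  visit S3: S3--a-->S4 (new), S3--b-->S4 (seen)
  visit S1: S1--a-->S0 (seen), S1--b-->S4 (seen)
  visit S4: S4--a-->S3 (seen), S4--b-->S4 (seen)

Answer: S0, S1, S3, S4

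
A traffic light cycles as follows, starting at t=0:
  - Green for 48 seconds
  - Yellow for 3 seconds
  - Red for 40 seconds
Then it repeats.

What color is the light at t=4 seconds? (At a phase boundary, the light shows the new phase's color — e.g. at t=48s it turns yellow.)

Answer: green

Derivation:
Cycle length = 48 + 3 + 40 = 91s
t = 4, phase_t = 4 mod 91 = 4
4 < 48 (green end) → GREEN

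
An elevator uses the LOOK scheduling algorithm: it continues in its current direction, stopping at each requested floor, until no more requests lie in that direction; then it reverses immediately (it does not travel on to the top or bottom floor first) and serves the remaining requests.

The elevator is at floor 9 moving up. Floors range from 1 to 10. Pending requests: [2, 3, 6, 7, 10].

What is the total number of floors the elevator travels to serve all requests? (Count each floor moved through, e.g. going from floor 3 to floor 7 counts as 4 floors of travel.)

Answer: 9

Derivation:
Start at floor 9 moving up, LOOK stop order: [10, 7, 6, 3, 2]
  9 → 10: |10-9| = 1, total = 1
  10 → 7: |7-10| = 3, total = 4
  7 → 6: |6-7| = 1, total = 5
  6 → 3: |3-6| = 3, total = 8
  3 → 2: |2-3| = 1, total = 9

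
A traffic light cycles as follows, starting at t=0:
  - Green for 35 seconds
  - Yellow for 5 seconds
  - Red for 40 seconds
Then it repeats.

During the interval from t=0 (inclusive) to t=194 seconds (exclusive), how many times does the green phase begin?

Answer: 3

Derivation:
Cycle = 35+5+40 = 80s
green phase starts at t = k*80 + 0 for k=0,1,2,...
Need k*80+0 < 194 → k < 2.425
k ∈ {0, ..., 2} → 3 starts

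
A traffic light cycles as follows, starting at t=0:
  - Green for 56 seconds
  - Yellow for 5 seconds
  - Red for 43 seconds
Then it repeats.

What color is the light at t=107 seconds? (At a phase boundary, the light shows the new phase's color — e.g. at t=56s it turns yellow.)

Cycle length = 56 + 5 + 43 = 104s
t = 107, phase_t = 107 mod 104 = 3
3 < 56 (green end) → GREEN

Answer: green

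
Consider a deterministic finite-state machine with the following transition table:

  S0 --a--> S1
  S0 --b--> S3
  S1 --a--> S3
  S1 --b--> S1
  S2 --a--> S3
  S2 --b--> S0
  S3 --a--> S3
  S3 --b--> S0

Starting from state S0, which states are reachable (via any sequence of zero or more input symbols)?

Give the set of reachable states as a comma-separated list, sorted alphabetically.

BFS from S0:
  visit S0: S0--a-->S1 (new), S0--b-->S3 (new)
  visit S1: S1--a-->S3 (seen), S1--b-->S1 (seen)
  visit S3: S3--a-->S3 (seen), S3--b-->S0 (seen)

Answer: S0, S1, S3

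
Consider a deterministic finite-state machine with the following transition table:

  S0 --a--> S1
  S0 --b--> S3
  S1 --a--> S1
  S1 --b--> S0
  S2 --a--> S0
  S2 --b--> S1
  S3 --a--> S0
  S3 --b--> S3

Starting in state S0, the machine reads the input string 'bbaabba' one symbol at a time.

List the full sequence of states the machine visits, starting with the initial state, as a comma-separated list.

Answer: S0, S3, S3, S0, S1, S0, S3, S0

Derivation:
Start: S0
  read 'b': S0 --b--> S3
  read 'b': S3 --b--> S3
  read 'a': S3 --a--> S0
  read 'a': S0 --a--> S1
  read 'b': S1 --b--> S0
  read 'b': S0 --b--> S3
  read 'a': S3 --a--> S0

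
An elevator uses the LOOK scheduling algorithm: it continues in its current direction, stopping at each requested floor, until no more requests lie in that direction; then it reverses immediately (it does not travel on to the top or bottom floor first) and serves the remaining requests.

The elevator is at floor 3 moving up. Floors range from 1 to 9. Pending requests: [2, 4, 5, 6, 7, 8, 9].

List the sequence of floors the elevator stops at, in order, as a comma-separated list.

Current: 3, moving UP
Serve above first (ascending): [4, 5, 6, 7, 8, 9]
Then reverse, serve below (descending): [2]

Answer: 4, 5, 6, 7, 8, 9, 2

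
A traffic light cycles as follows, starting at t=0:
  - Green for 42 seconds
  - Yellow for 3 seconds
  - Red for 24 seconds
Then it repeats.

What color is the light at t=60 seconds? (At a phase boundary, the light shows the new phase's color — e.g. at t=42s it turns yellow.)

Cycle length = 42 + 3 + 24 = 69s
t = 60, phase_t = 60 mod 69 = 60
60 >= 45 → RED

Answer: red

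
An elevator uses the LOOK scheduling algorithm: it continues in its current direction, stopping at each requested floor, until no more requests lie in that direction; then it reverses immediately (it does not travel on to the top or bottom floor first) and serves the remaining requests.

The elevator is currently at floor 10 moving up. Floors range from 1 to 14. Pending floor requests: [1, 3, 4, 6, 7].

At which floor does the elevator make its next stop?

Current floor: 10, direction: up
Requests above: []
Requests below: [1, 3, 4, 6, 7]
Moving up but no requests above → reverse; nearest below is max([1, 3, 4, 6, 7]) = 7

Answer: 7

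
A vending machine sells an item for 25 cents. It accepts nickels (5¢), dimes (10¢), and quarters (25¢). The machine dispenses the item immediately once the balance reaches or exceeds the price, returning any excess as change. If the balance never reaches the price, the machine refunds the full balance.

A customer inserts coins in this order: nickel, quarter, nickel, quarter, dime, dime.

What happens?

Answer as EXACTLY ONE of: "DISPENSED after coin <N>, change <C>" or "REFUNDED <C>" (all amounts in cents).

Answer: DISPENSED after coin 2, change 5

Derivation:
Price: 25¢
Coin 1 (nickel, 5¢): balance = 5¢
Coin 2 (quarter, 25¢): balance = 30¢
  → balance >= price → DISPENSE, change = 30 - 25 = 5¢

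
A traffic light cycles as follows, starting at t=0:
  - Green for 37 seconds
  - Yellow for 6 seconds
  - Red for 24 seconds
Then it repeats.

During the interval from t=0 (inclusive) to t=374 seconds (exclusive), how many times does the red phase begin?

Cycle = 37+6+24 = 67s
red phase starts at t = k*67 + 43 for k=0,1,2,...
Need k*67+43 < 374 → k < 4.940
k ∈ {0, ..., 4} → 5 starts

Answer: 5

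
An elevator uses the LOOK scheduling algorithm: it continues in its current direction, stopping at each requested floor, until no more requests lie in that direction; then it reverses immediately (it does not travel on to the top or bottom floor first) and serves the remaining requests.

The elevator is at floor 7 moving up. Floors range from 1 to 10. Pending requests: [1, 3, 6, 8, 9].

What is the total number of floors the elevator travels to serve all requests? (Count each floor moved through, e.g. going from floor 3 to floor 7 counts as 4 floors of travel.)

Answer: 10

Derivation:
Start at floor 7 moving up, LOOK stop order: [8, 9, 6, 3, 1]
  7 → 8: |8-7| = 1, total = 1
  8 → 9: |9-8| = 1, total = 2
  9 → 6: |6-9| = 3, total = 5
  6 → 3: |3-6| = 3, total = 8
  3 → 1: |1-3| = 2, total = 10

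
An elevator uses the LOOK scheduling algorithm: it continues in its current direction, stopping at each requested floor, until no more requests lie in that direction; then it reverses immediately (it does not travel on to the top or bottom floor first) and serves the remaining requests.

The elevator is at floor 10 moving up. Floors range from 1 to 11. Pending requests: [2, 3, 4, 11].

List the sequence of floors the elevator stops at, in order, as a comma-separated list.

Answer: 11, 4, 3, 2

Derivation:
Current: 10, moving UP
Serve above first (ascending): [11]
Then reverse, serve below (descending): [4, 3, 2]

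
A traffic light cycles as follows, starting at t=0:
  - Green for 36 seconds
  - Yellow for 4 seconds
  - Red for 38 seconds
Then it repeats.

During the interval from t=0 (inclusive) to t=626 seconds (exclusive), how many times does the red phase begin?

Cycle = 36+4+38 = 78s
red phase starts at t = k*78 + 40 for k=0,1,2,...
Need k*78+40 < 626 → k < 7.513
k ∈ {0, ..., 7} → 8 starts

Answer: 8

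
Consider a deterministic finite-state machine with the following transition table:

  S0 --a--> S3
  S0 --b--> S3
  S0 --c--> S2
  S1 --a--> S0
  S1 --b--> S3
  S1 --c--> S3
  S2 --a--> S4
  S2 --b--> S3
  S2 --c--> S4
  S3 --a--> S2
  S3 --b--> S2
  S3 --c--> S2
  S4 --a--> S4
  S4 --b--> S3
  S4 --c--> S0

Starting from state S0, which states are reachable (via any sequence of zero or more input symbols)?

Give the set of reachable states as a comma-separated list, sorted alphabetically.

Answer: S0, S2, S3, S4

Derivation:
BFS from S0:
  visit S0: S0--a-->S3 (new), S0--b-->S3 (seen), S0--c-->S2 (new)
  visit S3: S3--a-->S2 (seen), S3--b-->S2 (seen), S3--c-->S2 (seen)
  visit S2: S2--a-->S4 (new), S2--b-->S3 (seen), S2--c-->S4 (seen)
  visit S4: S4--a-->S4 (seen), S4--b-->S3 (seen), S4--c-->S0 (seen)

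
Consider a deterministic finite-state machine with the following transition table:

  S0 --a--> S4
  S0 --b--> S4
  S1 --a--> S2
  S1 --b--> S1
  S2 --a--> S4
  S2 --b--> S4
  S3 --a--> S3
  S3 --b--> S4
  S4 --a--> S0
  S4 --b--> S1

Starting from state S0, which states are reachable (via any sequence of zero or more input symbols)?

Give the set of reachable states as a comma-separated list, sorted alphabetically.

BFS from S0:
  visit S0: S0--a-->S4 (new), S0--b-->S4 (seen)
  visit S4: S4--a-->S0 (seen), S4--b-->S1 (new)
  visit S1: S1--a-->S2 (new), S1--b-->S1 (seen)
  visit S2: S2--a-->S4 (seen), S2--b-->S4 (seen)

Answer: S0, S1, S2, S4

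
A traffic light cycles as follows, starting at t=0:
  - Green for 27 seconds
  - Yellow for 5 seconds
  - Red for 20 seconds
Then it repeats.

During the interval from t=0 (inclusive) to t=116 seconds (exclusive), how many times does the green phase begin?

Answer: 3

Derivation:
Cycle = 27+5+20 = 52s
green phase starts at t = k*52 + 0 for k=0,1,2,...
Need k*52+0 < 116 → k < 2.231
k ∈ {0, ..., 2} → 3 starts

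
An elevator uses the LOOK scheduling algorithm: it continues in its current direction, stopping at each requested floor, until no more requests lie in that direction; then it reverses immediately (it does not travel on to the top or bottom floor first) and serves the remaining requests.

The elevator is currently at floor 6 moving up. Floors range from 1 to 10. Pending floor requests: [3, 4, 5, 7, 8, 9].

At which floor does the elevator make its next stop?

Current floor: 6, direction: up
Requests above: [7, 8, 9]
Requests below: [3, 4, 5]
Moving up and requests lie above → nearest above is min([7, 8, 9]) = 7

Answer: 7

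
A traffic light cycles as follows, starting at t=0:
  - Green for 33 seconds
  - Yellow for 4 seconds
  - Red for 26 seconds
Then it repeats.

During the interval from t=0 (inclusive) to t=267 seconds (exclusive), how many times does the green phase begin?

Answer: 5

Derivation:
Cycle = 33+4+26 = 63s
green phase starts at t = k*63 + 0 for k=0,1,2,...
Need k*63+0 < 267 → k < 4.238
k ∈ {0, ..., 4} → 5 starts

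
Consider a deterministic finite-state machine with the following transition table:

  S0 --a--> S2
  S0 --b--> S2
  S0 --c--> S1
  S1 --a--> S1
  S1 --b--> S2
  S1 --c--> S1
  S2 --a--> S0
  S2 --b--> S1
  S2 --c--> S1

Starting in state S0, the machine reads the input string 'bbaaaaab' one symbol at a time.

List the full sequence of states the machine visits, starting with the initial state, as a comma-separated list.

Start: S0
  read 'b': S0 --b--> S2
  read 'b': S2 --b--> S1
  read 'a': S1 --a--> S1
  read 'a': S1 --a--> S1
  read 'a': S1 --a--> S1
  read 'a': S1 --a--> S1
  read 'a': S1 --a--> S1
  read 'b': S1 --b--> S2

Answer: S0, S2, S1, S1, S1, S1, S1, S1, S2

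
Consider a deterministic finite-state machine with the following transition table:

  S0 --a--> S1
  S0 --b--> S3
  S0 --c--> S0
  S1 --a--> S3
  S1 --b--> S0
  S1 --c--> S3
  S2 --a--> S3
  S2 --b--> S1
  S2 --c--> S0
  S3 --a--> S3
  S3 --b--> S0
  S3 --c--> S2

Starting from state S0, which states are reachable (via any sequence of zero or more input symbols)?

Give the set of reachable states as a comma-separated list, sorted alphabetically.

BFS from S0:
  visit S0: S0--a-->S1 (new), S0--b-->S3 (new), S0--c-->S0 (seen)
  visit S1: S1--a-->S3 (seen), S1--b-->S0 (seen), S1--c-->S3 (seen)
  visit S3: S3--a-->S3 (seen), S3--b-->S0 (seen), S3--c-->S2 (new)
  visit S2: S2--a-->S3 (seen), S2--b-->S1 (seen), S2--c-->S0 (seen)

Answer: S0, S1, S2, S3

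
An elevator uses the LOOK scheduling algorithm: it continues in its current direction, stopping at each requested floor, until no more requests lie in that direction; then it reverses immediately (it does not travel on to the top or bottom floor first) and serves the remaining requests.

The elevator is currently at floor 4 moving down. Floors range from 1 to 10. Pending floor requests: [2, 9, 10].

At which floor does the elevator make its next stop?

Current floor: 4, direction: down
Requests above: [9, 10]
Requests below: [2]
Moving down and requests lie below → nearest below is max([2]) = 2

Answer: 2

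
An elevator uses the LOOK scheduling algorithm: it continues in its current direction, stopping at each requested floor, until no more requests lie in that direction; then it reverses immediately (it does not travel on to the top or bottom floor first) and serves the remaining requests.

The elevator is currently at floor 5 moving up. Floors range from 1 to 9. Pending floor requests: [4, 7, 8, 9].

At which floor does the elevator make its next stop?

Current floor: 5, direction: up
Requests above: [7, 8, 9]
Requests below: [4]
Moving up and requests lie above → nearest above is min([7, 8, 9]) = 7

Answer: 7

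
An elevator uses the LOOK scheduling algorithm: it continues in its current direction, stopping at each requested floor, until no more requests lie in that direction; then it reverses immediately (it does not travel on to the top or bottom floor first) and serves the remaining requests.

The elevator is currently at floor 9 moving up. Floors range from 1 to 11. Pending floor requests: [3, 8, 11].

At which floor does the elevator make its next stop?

Current floor: 9, direction: up
Requests above: [11]
Requests below: [3, 8]
Moving up and requests lie above → nearest above is min([11]) = 11

Answer: 11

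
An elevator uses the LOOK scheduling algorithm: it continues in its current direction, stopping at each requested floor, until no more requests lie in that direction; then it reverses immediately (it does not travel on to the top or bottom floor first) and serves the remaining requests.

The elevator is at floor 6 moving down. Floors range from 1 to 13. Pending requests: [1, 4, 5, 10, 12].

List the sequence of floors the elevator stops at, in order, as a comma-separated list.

Answer: 5, 4, 1, 10, 12

Derivation:
Current: 6, moving DOWN
Serve below first (descending): [5, 4, 1]
Then reverse, serve above (ascending): [10, 12]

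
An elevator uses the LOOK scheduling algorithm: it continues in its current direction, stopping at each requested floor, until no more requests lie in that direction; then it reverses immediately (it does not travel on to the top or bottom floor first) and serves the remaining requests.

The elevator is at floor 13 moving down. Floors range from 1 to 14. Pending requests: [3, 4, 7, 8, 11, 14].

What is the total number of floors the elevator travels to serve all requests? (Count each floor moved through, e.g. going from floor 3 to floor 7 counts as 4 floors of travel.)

Answer: 21

Derivation:
Start at floor 13 moving down, LOOK stop order: [11, 8, 7, 4, 3, 14]
  13 → 11: |11-13| = 2, total = 2
  11 → 8: |8-11| = 3, total = 5
  8 → 7: |7-8| = 1, total = 6
  7 → 4: |4-7| = 3, total = 9
  4 → 3: |3-4| = 1, total = 10
  3 → 14: |14-3| = 11, total = 21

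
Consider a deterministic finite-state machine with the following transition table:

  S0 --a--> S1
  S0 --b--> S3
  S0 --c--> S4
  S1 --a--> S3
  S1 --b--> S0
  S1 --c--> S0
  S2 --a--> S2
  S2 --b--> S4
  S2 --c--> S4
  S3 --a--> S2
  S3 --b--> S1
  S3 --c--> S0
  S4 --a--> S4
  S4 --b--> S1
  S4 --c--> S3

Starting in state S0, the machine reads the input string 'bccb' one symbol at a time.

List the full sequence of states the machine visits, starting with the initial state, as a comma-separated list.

Answer: S0, S3, S0, S4, S1

Derivation:
Start: S0
  read 'b': S0 --b--> S3
  read 'c': S3 --c--> S0
  read 'c': S0 --c--> S4
  read 'b': S4 --b--> S1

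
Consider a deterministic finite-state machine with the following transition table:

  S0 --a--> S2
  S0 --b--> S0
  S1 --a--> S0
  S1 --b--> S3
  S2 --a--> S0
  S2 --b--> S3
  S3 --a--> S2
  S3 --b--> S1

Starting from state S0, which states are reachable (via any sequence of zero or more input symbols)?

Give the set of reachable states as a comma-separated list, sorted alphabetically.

BFS from S0:
  visit S0: S0--a-->S2 (new), S0--b-->S0 (seen)
  visit S2: S2--a-->S0 (seen), S2--b-->S3 (new)
  visit S3: S3--a-->S2 (seen), S3--b-->S1 (new)
  visit S1: S1--a-->S0 (seen), S1--b-->S3 (seen)

Answer: S0, S1, S2, S3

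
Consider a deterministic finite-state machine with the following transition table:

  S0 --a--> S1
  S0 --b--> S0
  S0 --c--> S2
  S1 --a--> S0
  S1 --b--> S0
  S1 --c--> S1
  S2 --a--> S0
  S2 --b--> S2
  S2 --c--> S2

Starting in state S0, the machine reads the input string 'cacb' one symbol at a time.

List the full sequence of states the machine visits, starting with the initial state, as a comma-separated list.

Start: S0
  read 'c': S0 --c--> S2
  read 'a': S2 --a--> S0
  read 'c': S0 --c--> S2
  read 'b': S2 --b--> S2

Answer: S0, S2, S0, S2, S2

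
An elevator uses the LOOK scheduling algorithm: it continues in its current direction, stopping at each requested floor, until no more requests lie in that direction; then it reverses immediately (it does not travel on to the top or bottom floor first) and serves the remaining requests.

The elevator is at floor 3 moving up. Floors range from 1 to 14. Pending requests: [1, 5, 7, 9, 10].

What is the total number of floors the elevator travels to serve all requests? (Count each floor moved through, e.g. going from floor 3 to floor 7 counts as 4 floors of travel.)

Answer: 16

Derivation:
Start at floor 3 moving up, LOOK stop order: [5, 7, 9, 10, 1]
  3 → 5: |5-3| = 2, total = 2
  5 → 7: |7-5| = 2, total = 4
  7 → 9: |9-7| = 2, total = 6
  9 → 10: |10-9| = 1, total = 7
  10 → 1: |1-10| = 9, total = 16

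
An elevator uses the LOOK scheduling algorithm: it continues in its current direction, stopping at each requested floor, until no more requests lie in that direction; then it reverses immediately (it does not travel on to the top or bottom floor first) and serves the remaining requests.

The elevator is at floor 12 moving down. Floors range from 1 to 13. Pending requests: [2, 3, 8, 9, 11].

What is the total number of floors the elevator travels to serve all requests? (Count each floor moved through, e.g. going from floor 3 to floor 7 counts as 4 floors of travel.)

Start at floor 12 moving down, LOOK stop order: [11, 9, 8, 3, 2]
  12 → 11: |11-12| = 1, total = 1
  11 → 9: |9-11| = 2, total = 3
  9 → 8: |8-9| = 1, total = 4
  8 → 3: |3-8| = 5, total = 9
  3 → 2: |2-3| = 1, total = 10

Answer: 10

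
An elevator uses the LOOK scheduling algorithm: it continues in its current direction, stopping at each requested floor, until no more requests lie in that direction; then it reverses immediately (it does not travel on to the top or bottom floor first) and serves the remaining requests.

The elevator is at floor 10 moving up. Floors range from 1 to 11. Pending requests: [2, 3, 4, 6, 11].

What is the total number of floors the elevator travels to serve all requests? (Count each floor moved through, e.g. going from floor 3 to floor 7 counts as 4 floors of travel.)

Start at floor 10 moving up, LOOK stop order: [11, 6, 4, 3, 2]
  10 → 11: |11-10| = 1, total = 1
  11 → 6: |6-11| = 5, total = 6
  6 → 4: |4-6| = 2, total = 8
  4 → 3: |3-4| = 1, total = 9
  3 → 2: |2-3| = 1, total = 10

Answer: 10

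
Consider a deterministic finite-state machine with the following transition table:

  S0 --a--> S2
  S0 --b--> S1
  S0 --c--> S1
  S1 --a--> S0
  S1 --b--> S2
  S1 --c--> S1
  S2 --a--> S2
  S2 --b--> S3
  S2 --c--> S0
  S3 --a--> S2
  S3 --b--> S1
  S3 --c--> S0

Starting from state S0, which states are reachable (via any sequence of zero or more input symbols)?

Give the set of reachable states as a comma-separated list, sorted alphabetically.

Answer: S0, S1, S2, S3

Derivation:
BFS from S0:
  visit S0: S0--a-->S2 (new), S0--b-->S1 (new), S0--c-->S1 (seen)
  visit S2: S2--a-->S2 (seen), S2--b-->S3 (new), S2--c-->S0 (seen)
  visit S1: S1--a-->S0 (seen), S1--b-->S2 (seen), S1--c-->S1 (seen)
  visit S3: S3--a-->S2 (seen), S3--b-->S1 (seen), S3--c-->S0 (seen)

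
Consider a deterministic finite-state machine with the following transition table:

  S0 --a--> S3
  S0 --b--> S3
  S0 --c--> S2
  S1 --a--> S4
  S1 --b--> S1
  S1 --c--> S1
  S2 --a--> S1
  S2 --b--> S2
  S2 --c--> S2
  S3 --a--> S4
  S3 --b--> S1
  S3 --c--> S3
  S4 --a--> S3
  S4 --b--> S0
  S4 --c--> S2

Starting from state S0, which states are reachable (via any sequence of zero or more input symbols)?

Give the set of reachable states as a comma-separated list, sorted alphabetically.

Answer: S0, S1, S2, S3, S4

Derivation:
BFS from S0:
  visit S0: S0--a-->S3 (new), S0--b-->S3 (seen), S0--c-->S2 (new)
  visit S3: S3--a-->S4 (new), S3--b-->S1 (new), S3--c-->S3 (seen)
  visit S2: S2--a-->S1 (seen), S2--b-->S2 (seen), S2--c-->S2 (seen)
  visit S4: S4--a-->S3 (seen), S4--b-->S0 (seen), S4--c-->S2 (seen)
  visit S1: S1--a-->S4 (seen), S1--b-->S1 (seen), S1--c-->S1 (seen)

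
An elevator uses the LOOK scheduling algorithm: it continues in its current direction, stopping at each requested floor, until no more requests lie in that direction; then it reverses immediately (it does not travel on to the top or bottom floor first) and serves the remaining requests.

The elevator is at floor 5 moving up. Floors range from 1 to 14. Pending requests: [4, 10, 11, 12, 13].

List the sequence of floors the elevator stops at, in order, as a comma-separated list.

Answer: 10, 11, 12, 13, 4

Derivation:
Current: 5, moving UP
Serve above first (ascending): [10, 11, 12, 13]
Then reverse, serve below (descending): [4]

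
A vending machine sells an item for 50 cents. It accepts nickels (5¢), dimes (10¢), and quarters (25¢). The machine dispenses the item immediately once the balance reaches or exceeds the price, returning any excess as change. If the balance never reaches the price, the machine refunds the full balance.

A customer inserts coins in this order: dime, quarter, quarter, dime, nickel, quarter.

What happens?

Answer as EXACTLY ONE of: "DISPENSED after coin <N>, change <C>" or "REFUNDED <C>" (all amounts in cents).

Answer: DISPENSED after coin 3, change 10

Derivation:
Price: 50¢
Coin 1 (dime, 10¢): balance = 10¢
Coin 2 (quarter, 25¢): balance = 35¢
Coin 3 (quarter, 25¢): balance = 60¢
  → balance >= price → DISPENSE, change = 60 - 50 = 10¢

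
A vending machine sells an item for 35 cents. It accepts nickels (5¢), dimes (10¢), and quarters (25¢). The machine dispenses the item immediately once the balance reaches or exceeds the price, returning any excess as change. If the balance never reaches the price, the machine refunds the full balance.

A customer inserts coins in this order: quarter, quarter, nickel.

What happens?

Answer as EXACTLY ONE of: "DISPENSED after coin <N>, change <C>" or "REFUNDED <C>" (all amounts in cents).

Answer: DISPENSED after coin 2, change 15

Derivation:
Price: 35¢
Coin 1 (quarter, 25¢): balance = 25¢
Coin 2 (quarter, 25¢): balance = 50¢
  → balance >= price → DISPENSE, change = 50 - 35 = 15¢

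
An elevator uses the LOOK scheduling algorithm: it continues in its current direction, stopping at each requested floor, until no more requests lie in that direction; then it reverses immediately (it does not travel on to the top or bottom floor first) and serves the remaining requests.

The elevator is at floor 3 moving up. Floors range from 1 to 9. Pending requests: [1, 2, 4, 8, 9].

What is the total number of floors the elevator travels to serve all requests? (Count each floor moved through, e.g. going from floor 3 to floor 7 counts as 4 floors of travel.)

Answer: 14

Derivation:
Start at floor 3 moving up, LOOK stop order: [4, 8, 9, 2, 1]
  3 → 4: |4-3| = 1, total = 1
  4 → 8: |8-4| = 4, total = 5
  8 → 9: |9-8| = 1, total = 6
  9 → 2: |2-9| = 7, total = 13
  2 → 1: |1-2| = 1, total = 14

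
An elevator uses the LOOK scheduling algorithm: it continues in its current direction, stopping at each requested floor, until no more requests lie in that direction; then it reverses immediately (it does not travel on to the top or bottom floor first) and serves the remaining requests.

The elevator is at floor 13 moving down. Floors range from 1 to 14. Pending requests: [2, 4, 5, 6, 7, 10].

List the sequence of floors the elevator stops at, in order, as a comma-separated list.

Answer: 10, 7, 6, 5, 4, 2

Derivation:
Current: 13, moving DOWN
Serve below first (descending): [10, 7, 6, 5, 4, 2]
Then reverse, serve above (ascending): []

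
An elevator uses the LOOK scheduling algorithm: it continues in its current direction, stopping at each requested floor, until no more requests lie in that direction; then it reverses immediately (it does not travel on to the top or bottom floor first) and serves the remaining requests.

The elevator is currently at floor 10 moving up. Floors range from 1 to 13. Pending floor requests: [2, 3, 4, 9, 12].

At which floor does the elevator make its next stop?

Answer: 12

Derivation:
Current floor: 10, direction: up
Requests above: [12]
Requests below: [2, 3, 4, 9]
Moving up and requests lie above → nearest above is min([12]) = 12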